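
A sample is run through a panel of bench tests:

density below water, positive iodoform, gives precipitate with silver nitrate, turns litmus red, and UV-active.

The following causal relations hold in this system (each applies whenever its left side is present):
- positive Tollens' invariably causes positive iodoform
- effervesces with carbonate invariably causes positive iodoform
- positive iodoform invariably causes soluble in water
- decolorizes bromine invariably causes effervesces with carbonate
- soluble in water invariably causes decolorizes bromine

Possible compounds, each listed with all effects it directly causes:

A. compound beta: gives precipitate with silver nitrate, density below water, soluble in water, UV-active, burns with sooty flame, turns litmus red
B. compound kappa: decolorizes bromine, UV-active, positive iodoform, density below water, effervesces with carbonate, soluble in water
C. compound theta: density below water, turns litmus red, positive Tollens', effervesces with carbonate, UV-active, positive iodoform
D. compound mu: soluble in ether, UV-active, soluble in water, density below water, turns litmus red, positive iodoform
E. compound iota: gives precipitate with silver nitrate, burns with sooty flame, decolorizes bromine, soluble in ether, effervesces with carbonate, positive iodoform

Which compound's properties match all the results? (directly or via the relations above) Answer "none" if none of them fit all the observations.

A

For each candidate, compare predicted effects to what was observed:
(A) compound beta — accounts for every observation (positive iodoform through soluble in water → decolorizes bromine → effervesces with carbonate → positive iodoform)
(B) compound kappa — density below water match; positive iodoform match; gives precipitate with silver nitrate miss; turns litmus red miss; UV-active match
(C) compound theta — does not account for gives precipitate with silver nitrate
(D) compound mu — does not account for gives precipitate with silver nitrate
(E) compound iota — density below water miss; positive iodoform match; gives precipitate with silver nitrate match; turns litmus red miss; UV-active miss
(A) alone accounts for all the evidence.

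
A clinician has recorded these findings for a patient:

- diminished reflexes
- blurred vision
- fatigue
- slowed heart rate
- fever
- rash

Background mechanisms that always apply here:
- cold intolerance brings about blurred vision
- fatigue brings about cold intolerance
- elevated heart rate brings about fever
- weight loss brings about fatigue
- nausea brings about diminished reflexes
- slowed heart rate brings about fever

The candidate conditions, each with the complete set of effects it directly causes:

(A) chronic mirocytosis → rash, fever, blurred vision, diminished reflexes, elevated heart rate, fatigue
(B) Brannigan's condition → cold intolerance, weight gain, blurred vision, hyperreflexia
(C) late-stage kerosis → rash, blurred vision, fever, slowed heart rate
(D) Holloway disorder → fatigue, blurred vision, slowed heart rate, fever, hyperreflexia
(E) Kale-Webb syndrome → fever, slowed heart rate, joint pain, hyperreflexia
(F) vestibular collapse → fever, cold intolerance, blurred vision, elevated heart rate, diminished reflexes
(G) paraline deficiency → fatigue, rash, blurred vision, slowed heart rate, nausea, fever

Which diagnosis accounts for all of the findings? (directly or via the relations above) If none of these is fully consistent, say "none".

Per-candidate check:
(A) chronic mirocytosis — fails on slowed heart rate (predicts elevated heart rate, not slowed heart rate)
(B) Brannigan's condition — diminished reflexes NO; blurred vision yes; fatigue NO; slowed heart rate NO; fever NO; rash NO
(C) late-stage kerosis — does not account for diminished reflexes, fatigue
(D) Holloway disorder — diminished reflexes NO; blurred vision yes; fatigue yes; slowed heart rate yes; fever yes; rash NO
(E) Kale-Webb syndrome — diminished reflexes NO; blurred vision NO; fatigue NO; slowed heart rate yes; fever yes; rash NO
(F) vestibular collapse — diminished reflexes yes; blurred vision yes; fatigue NO; slowed heart rate NO; fever yes; rash NO
(G) paraline deficiency — accounts for every observation (diminished reflexes via nausea → diminished reflexes)
(G) is the only candidate with no mismatches.

G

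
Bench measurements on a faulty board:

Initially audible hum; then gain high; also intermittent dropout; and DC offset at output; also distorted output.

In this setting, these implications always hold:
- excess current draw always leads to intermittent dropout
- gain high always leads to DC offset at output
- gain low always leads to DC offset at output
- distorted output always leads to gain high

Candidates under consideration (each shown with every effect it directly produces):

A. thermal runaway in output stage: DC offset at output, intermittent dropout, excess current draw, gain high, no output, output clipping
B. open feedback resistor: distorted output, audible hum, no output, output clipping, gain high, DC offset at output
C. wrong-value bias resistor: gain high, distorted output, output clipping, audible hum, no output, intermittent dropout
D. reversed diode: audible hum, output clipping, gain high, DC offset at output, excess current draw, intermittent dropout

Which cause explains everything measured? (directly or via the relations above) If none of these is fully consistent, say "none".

For each candidate, compare predicted effects to what was observed:
(A) thermal runaway in output stage — does not account for audible hum, distorted output
(B) open feedback resistor — does not account for intermittent dropout
(C) wrong-value bias resistor — audible hum yes; gain high yes; intermittent dropout yes; DC offset at output yes (through gain high → DC offset at output); distorted output yes
(D) reversed diode — does not account for distorted output
(C) alone accounts for all the evidence.

C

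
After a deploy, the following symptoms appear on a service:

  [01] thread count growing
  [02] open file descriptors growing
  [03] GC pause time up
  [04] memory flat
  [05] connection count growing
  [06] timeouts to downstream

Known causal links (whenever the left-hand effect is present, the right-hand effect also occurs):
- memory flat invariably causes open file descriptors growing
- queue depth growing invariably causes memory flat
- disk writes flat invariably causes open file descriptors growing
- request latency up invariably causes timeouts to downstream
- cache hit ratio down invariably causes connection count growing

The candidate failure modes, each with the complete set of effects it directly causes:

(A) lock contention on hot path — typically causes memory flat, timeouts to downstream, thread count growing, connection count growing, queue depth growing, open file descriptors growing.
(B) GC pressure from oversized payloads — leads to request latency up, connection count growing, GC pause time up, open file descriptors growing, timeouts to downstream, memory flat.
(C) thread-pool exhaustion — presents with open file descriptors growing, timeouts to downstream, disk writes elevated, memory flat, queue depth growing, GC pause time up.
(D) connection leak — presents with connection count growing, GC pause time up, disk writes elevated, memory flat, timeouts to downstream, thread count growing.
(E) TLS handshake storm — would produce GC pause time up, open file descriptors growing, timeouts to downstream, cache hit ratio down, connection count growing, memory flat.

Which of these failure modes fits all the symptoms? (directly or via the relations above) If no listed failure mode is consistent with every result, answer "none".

For each candidate, compare predicted effects to what was observed:
(A) lock contention on hot path — thread count growing match; open file descriptors growing match; GC pause time up miss; memory flat match; connection count growing match; timeouts to downstream match
(B) GC pressure from oversized payloads — thread count growing miss; open file descriptors growing match; GC pause time up match; memory flat match; connection count growing match; timeouts to downstream match
(C) thread-pool exhaustion — does not account for thread count growing, connection count growing
(D) connection leak — accounts for every observation (open file descriptors growing through memory flat → open file descriptors growing)
(E) TLS handshake storm — does not account for thread count growing
(D) is the only candidate with no mismatches.

D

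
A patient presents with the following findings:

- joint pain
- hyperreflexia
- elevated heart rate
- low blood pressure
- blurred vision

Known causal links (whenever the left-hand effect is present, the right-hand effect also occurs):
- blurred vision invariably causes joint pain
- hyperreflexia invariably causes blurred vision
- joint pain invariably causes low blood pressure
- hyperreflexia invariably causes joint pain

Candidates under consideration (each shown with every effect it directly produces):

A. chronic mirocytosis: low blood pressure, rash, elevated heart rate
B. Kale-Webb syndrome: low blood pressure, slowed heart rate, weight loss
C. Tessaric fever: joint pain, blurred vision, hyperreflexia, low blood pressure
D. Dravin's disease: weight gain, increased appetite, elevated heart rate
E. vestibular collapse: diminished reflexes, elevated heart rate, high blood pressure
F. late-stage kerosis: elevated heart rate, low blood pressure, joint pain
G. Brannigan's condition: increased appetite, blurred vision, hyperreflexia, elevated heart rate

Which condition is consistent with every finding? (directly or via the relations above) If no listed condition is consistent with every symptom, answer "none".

For each candidate, compare predicted effects to what was observed:
(A) chronic mirocytosis — does not account for joint pain, hyperreflexia, blurred vision
(B) Kale-Webb syndrome — joint pain ✗; hyperreflexia ✗; elevated heart rate ✗; low blood pressure ✓; blurred vision ✗
(C) Tessaric fever — joint pain ✓; hyperreflexia ✓; elevated heart rate ✗; low blood pressure ✓; blurred vision ✓
(D) Dravin's disease — joint pain ✗; hyperreflexia ✗; elevated heart rate ✓; low blood pressure ✗; blurred vision ✗
(E) vestibular collapse — fails on joint pain, hyperreflexia, low blood pressure, blurred vision (predicts diminished reflexes, not hyperreflexia; predicts high blood pressure, not low blood pressure)
(F) late-stage kerosis — does not account for hyperreflexia, blurred vision
(G) Brannigan's condition — accounts for every observation (joint pain through hyperreflexia → joint pain)
Only (G) is consistent with every observation.

G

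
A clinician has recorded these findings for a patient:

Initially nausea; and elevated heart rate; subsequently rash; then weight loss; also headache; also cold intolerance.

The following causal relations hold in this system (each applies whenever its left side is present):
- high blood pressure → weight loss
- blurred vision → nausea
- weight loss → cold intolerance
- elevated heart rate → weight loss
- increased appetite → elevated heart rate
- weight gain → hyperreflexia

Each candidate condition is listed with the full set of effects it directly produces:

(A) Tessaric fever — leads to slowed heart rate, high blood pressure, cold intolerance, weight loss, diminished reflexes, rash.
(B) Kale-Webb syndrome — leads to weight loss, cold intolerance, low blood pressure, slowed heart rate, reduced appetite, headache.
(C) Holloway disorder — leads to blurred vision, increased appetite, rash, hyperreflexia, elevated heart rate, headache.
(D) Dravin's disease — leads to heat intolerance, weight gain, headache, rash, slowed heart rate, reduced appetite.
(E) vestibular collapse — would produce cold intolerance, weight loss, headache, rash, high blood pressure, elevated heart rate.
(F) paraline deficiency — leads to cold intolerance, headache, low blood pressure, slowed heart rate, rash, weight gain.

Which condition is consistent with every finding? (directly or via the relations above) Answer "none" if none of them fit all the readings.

Checking each candidate against the observations:
(A) Tessaric fever — fails on nausea, elevated heart rate, headache (predicts slowed heart rate, not elevated heart rate)
(B) Kale-Webb syndrome — nausea ✗; elevated heart rate ✗; rash ✗; weight loss ✓; headache ✓; cold intolerance ✓
(C) Holloway disorder — accounts for every observation (nausea via blurred vision → nausea)
(D) Dravin's disease — fails on nausea, elevated heart rate, weight loss, cold intolerance (predicts slowed heart rate, not elevated heart rate; predicts weight gain, not weight loss; predicts heat intolerance, not cold intolerance)
(E) vestibular collapse — does not account for nausea
(F) paraline deficiency — fails on nausea, elevated heart rate, weight loss (predicts slowed heart rate, not elevated heart rate; predicts weight gain, not weight loss)
(C) is the only candidate with no mismatches.

C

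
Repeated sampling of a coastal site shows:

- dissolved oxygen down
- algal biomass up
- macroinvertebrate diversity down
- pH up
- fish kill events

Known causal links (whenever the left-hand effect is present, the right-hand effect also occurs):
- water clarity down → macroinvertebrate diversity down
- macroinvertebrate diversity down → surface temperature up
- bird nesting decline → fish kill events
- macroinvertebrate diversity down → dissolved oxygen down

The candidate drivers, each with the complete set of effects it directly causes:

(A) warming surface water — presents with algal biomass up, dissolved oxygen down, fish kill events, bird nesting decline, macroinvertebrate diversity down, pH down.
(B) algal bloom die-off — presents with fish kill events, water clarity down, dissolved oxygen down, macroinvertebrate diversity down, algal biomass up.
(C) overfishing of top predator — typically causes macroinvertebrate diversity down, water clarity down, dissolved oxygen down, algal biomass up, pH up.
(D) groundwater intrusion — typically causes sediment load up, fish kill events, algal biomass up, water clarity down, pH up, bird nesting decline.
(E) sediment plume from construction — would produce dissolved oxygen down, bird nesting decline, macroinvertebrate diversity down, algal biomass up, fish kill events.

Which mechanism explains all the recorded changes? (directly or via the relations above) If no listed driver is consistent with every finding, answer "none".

For each candidate, compare predicted effects to what was observed:
(A) warming surface water — dissolved oxygen down +; algal biomass up +; macroinvertebrate diversity down +; pH up -; fish kill events +
(B) algal bloom die-off — dissolved oxygen down +; algal biomass up +; macroinvertebrate diversity down +; pH up -; fish kill events +
(C) overfishing of top predator — dissolved oxygen down +; algal biomass up +; macroinvertebrate diversity down +; pH up +; fish kill events -
(D) groundwater intrusion — accounts for every observation (dissolved oxygen down through water clarity down → macroinvertebrate diversity down → dissolved oxygen down)
(E) sediment plume from construction — dissolved oxygen down +; algal biomass up +; macroinvertebrate diversity down +; pH up -; fish kill events +
(D) alone accounts for all the evidence.

D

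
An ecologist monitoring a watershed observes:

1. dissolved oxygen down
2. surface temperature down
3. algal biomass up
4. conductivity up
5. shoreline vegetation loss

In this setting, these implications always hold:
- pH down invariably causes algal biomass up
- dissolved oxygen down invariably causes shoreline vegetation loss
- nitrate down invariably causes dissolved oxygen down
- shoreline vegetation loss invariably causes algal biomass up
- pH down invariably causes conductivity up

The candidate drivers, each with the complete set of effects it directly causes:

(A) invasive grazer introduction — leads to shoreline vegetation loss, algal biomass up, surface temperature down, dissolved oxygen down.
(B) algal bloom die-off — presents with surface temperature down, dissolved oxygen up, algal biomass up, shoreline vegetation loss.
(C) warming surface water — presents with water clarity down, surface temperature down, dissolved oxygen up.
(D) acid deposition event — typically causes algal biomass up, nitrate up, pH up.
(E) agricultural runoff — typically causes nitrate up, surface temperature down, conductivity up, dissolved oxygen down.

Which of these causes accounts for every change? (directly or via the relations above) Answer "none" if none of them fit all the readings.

Testing each hypothesis:
(A) invasive grazer introduction — dissolved oxygen down +; surface temperature down +; algal biomass up +; conductivity up -; shoreline vegetation loss +
(B) algal bloom die-off — dissolved oxygen down -; surface temperature down +; algal biomass up +; conductivity up -; shoreline vegetation loss +
(C) warming surface water — fails on dissolved oxygen down, algal biomass up, conductivity up, shoreline vegetation loss (predicts dissolved oxygen up, not dissolved oxygen down)
(D) acid deposition event — dissolved oxygen down -; surface temperature down -; algal biomass up +; conductivity up -; shoreline vegetation loss -
(E) agricultural runoff — dissolved oxygen down +; surface temperature down +; algal biomass up + (through dissolved oxygen down → shoreline vegetation loss → algal biomass up); conductivity up +; shoreline vegetation loss + (through dissolved oxygen down → shoreline vegetation loss)
Only (E) is consistent with every observation.

E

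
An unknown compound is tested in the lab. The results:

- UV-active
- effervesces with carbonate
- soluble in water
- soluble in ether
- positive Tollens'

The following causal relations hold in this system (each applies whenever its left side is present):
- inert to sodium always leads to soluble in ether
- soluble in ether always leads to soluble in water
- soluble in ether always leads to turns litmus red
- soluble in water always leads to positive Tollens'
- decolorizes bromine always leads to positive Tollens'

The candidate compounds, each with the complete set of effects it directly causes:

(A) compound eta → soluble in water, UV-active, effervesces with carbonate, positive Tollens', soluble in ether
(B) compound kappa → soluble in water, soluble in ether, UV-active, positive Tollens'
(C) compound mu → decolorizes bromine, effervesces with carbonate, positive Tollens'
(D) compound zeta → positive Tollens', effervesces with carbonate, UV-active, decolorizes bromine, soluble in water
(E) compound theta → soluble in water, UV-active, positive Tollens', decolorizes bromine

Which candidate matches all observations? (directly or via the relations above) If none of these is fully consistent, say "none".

A

Per-candidate check:
(A) compound eta — UV-active ✓; effervesces with carbonate ✓; soluble in water ✓; soluble in ether ✓; positive Tollens' ✓
(B) compound kappa — does not account for effervesces with carbonate
(C) compound mu — does not account for UV-active, soluble in water, soluble in ether
(D) compound zeta — does not account for soluble in ether
(E) compound theta — does not account for effervesces with carbonate, soluble in ether
(A) alone accounts for all the evidence.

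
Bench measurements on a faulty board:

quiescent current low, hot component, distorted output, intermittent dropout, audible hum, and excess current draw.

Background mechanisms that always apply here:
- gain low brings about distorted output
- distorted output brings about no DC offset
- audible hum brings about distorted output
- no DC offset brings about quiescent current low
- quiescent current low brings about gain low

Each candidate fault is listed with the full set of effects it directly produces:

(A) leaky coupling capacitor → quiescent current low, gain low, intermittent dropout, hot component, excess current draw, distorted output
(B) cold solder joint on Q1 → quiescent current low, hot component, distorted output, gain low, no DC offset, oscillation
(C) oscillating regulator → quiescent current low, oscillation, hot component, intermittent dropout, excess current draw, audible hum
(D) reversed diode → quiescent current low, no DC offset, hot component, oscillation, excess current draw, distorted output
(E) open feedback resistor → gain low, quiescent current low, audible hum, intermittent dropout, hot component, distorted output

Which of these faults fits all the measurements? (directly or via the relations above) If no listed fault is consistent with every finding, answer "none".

For each candidate, compare predicted effects to what was observed:
(A) leaky coupling capacitor — does not account for audible hum
(B) cold solder joint on Q1 — quiescent current low +; hot component +; distorted output +; intermittent dropout -; audible hum -; excess current draw -
(C) oscillating regulator — quiescent current low +; hot component +; distorted output + (via audible hum → distorted output); intermittent dropout +; audible hum +; excess current draw +
(D) reversed diode — quiescent current low +; hot component +; distorted output +; intermittent dropout -; audible hum -; excess current draw +
(E) open feedback resistor — quiescent current low +; hot component +; distorted output +; intermittent dropout +; audible hum +; excess current draw -
Only (C) is consistent with every observation.

C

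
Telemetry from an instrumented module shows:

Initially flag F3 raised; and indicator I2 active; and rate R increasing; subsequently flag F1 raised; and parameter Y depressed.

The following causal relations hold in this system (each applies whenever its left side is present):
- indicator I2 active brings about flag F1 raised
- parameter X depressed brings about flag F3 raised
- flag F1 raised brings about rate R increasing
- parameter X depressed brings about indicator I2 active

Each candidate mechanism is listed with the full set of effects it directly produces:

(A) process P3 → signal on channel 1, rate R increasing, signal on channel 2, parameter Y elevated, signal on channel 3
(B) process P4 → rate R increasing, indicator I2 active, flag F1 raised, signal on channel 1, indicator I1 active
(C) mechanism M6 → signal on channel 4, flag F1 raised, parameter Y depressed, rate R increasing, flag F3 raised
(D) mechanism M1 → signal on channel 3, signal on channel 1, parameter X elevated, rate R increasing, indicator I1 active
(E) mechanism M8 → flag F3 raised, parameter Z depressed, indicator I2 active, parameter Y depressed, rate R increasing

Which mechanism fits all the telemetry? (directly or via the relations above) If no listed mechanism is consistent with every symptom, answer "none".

E

Testing each hypothesis:
(A) process P3 — fails on flag F3 raised, indicator I2 active, flag F1 raised, parameter Y depressed (predicts parameter Y elevated, not parameter Y depressed)
(B) process P4 — flag F3 raised ✗; indicator I2 active ✓; rate R increasing ✓; flag F1 raised ✓; parameter Y depressed ✗
(C) mechanism M6 — flag F3 raised ✓; indicator I2 active ✗; rate R increasing ✓; flag F1 raised ✓; parameter Y depressed ✓
(D) mechanism M1 — flag F3 raised ✗; indicator I2 active ✗; rate R increasing ✓; flag F1 raised ✗; parameter Y depressed ✗
(E) mechanism M8 — accounts for every observation (flag F1 raised by indicator I2 active → flag F1 raised)
(E) alone accounts for all the evidence.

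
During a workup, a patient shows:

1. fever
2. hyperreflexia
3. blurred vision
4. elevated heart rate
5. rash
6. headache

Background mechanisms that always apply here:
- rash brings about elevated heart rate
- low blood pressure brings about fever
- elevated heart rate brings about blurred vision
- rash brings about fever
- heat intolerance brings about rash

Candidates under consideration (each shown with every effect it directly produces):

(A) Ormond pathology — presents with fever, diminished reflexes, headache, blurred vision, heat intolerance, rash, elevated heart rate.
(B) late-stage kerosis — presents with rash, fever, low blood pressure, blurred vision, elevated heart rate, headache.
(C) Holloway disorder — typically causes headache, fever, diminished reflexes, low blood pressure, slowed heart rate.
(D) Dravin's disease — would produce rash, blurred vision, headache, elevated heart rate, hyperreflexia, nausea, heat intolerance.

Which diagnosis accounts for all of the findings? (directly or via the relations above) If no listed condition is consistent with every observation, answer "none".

D

Testing each hypothesis:
(A) Ormond pathology — fever ✓; hyperreflexia ✗; blurred vision ✓; elevated heart rate ✓; rash ✓; headache ✓
(B) late-stage kerosis — fever ✓; hyperreflexia ✗; blurred vision ✓; elevated heart rate ✓; rash ✓; headache ✓
(C) Holloway disorder — fever ✓; hyperreflexia ✗; blurred vision ✗; elevated heart rate ✗; rash ✗; headache ✓
(D) Dravin's disease — accounts for every observation (fever via rash → fever)
(D) alone accounts for all the evidence.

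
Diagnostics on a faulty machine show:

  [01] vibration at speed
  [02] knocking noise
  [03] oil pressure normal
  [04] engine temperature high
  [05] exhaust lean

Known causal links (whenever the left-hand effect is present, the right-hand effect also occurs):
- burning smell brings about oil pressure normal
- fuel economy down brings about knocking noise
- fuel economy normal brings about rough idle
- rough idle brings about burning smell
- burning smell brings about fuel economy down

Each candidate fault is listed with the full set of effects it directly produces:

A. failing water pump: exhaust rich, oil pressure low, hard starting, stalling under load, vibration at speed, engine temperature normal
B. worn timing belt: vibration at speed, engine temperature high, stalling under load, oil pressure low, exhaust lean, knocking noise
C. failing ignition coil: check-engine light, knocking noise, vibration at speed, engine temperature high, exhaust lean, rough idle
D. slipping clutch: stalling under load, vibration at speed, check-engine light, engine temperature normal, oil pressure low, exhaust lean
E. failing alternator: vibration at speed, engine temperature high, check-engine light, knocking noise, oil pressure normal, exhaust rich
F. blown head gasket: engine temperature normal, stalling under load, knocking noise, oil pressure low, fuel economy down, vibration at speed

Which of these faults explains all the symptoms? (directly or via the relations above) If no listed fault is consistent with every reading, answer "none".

Checking each candidate against the observations:
(A) failing water pump — vibration at speed +; knocking noise -; oil pressure normal -; engine temperature high -; exhaust lean -
(B) worn timing belt — vibration at speed +; knocking noise +; oil pressure normal -; engine temperature high +; exhaust lean +
(C) failing ignition coil — accounts for every observation (oil pressure normal by rough idle → burning smell → oil pressure normal)
(D) slipping clutch — fails on knocking noise, oil pressure normal, engine temperature high (predicts oil pressure low, not oil pressure normal; predicts engine temperature normal, not engine temperature high)
(E) failing alternator — vibration at speed +; knocking noise +; oil pressure normal +; engine temperature high +; exhaust lean -
(F) blown head gasket — fails on oil pressure normal, engine temperature high, exhaust lean (predicts oil pressure low, not oil pressure normal; predicts engine temperature normal, not engine temperature high)
Only (C) is consistent with every observation.

C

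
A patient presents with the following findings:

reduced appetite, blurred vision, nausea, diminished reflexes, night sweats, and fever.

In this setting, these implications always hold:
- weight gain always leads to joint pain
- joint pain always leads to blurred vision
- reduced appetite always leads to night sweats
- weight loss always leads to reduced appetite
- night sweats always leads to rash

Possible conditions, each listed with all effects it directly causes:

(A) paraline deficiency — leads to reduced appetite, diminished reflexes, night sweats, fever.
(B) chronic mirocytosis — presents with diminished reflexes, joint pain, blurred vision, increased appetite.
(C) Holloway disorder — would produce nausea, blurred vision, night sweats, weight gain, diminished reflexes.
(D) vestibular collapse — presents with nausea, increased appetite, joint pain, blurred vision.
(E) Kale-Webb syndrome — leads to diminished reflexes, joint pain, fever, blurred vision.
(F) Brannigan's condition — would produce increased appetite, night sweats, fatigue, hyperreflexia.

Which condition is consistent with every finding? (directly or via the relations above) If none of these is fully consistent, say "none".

none

Per-candidate check:
(A) paraline deficiency — does not account for blurred vision, nausea
(B) chronic mirocytosis — reduced appetite -; blurred vision +; nausea -; diminished reflexes +; night sweats -; fever -
(C) Holloway disorder — does not account for reduced appetite, fever
(D) vestibular collapse — fails on reduced appetite, diminished reflexes, night sweats, fever (predicts increased appetite, not reduced appetite)
(E) Kale-Webb syndrome — does not account for reduced appetite, nausea, night sweats
(F) Brannigan's condition — fails on reduced appetite, blurred vision, nausea, diminished reflexes, fever (predicts increased appetite, not reduced appetite; predicts hyperreflexia, not diminished reflexes)
Every candidate fails on at least one observation.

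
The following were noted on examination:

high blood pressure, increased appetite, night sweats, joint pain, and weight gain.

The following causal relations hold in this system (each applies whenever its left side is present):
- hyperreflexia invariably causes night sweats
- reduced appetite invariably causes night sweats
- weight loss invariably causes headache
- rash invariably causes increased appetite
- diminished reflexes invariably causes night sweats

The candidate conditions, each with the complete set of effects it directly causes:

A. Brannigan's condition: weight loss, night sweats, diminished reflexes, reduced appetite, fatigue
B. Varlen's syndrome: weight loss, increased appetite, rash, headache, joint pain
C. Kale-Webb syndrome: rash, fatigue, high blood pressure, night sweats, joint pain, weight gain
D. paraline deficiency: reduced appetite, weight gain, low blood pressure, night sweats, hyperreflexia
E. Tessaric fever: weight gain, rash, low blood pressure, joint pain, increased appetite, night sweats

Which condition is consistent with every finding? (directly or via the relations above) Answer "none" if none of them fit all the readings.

C

Checking each candidate against the observations:
(A) Brannigan's condition — high blood pressure miss; increased appetite miss; night sweats match; joint pain miss; weight gain miss
(B) Varlen's syndrome — fails on high blood pressure, night sweats, weight gain (predicts weight loss, not weight gain)
(C) Kale-Webb syndrome — accounts for every observation (increased appetite by rash → increased appetite)
(D) paraline deficiency — fails on high blood pressure, increased appetite, joint pain (predicts low blood pressure, not high blood pressure; predicts reduced appetite, not increased appetite)
(E) Tessaric fever — fails on high blood pressure (predicts low blood pressure, not high blood pressure)
(C) is the only candidate with no mismatches.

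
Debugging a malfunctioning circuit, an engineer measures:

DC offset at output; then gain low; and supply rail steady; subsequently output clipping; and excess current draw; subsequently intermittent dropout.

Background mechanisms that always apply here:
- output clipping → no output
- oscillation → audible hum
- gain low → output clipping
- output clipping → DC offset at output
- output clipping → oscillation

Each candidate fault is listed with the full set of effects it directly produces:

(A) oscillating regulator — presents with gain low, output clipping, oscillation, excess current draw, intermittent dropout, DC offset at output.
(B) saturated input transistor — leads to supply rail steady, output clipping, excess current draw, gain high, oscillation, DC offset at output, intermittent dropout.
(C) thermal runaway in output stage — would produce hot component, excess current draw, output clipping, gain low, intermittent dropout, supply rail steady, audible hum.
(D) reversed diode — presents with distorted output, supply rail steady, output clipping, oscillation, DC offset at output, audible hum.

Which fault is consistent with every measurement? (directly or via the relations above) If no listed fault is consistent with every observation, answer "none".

C

For each candidate, compare predicted effects to what was observed:
(A) oscillating regulator — does not account for supply rail steady
(B) saturated input transistor — DC offset at output match; gain low miss; supply rail steady match; output clipping match; excess current draw match; intermittent dropout match
(C) thermal runaway in output stage — DC offset at output match (by output clipping → DC offset at output); gain low match; supply rail steady match; output clipping match; excess current draw match; intermittent dropout match
(D) reversed diode — does not account for gain low, excess current draw, intermittent dropout
Only (C) is consistent with every observation.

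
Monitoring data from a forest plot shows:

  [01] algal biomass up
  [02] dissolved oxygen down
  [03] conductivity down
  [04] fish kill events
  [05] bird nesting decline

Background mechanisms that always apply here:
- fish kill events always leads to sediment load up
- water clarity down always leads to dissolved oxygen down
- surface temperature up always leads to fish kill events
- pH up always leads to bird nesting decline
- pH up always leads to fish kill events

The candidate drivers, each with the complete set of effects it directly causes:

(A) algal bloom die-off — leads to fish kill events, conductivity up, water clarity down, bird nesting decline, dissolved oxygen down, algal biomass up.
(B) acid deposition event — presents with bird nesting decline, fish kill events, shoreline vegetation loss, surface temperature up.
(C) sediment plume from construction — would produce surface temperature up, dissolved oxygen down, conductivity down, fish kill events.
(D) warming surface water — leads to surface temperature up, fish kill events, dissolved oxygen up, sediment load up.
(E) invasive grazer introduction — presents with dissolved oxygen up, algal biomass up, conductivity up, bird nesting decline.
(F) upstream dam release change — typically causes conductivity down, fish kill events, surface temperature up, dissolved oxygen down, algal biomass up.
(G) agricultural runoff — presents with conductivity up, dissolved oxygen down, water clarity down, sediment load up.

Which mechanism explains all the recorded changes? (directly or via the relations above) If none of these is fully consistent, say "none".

Per-candidate check:
(A) algal bloom die-off — fails on conductivity down (predicts conductivity up, not conductivity down)
(B) acid deposition event — algal biomass up miss; dissolved oxygen down miss; conductivity down miss; fish kill events match; bird nesting decline match
(C) sediment plume from construction — does not account for algal biomass up, bird nesting decline
(D) warming surface water — algal biomass up miss; dissolved oxygen down miss; conductivity down miss; fish kill events match; bird nesting decline miss
(E) invasive grazer introduction — algal biomass up match; dissolved oxygen down miss; conductivity down miss; fish kill events miss; bird nesting decline match
(F) upstream dam release change — does not account for bird nesting decline
(G) agricultural runoff — fails on algal biomass up, conductivity down, fish kill events, bird nesting decline (predicts conductivity up, not conductivity down)
None of the listed candidates fits everything.

none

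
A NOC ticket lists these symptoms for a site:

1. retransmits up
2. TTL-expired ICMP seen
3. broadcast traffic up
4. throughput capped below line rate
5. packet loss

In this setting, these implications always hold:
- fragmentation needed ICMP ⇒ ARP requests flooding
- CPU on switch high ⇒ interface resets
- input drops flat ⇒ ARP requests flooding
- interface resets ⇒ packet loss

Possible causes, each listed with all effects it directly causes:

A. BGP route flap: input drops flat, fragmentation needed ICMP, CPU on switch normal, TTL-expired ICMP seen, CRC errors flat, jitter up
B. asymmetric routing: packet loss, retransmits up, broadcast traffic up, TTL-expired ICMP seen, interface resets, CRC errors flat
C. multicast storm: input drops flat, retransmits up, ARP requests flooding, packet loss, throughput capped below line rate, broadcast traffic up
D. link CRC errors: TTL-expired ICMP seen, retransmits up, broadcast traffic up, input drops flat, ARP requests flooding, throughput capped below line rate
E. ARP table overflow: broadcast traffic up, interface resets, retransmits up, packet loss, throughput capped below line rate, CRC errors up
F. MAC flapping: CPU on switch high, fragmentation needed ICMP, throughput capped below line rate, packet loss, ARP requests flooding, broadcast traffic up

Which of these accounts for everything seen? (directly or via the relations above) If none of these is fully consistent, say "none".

none

Per-candidate check:
(A) BGP route flap — retransmits up NO; TTL-expired ICMP seen yes; broadcast traffic up NO; throughput capped below line rate NO; packet loss NO
(B) asymmetric routing — does not account for throughput capped below line rate
(C) multicast storm — retransmits up yes; TTL-expired ICMP seen NO; broadcast traffic up yes; throughput capped below line rate yes; packet loss yes
(D) link CRC errors — retransmits up yes; TTL-expired ICMP seen yes; broadcast traffic up yes; throughput capped below line rate yes; packet loss NO
(E) ARP table overflow — retransmits up yes; TTL-expired ICMP seen NO; broadcast traffic up yes; throughput capped below line rate yes; packet loss yes
(F) MAC flapping — retransmits up NO; TTL-expired ICMP seen NO; broadcast traffic up yes; throughput capped below line rate yes; packet loss yes
None of the listed candidates fits everything.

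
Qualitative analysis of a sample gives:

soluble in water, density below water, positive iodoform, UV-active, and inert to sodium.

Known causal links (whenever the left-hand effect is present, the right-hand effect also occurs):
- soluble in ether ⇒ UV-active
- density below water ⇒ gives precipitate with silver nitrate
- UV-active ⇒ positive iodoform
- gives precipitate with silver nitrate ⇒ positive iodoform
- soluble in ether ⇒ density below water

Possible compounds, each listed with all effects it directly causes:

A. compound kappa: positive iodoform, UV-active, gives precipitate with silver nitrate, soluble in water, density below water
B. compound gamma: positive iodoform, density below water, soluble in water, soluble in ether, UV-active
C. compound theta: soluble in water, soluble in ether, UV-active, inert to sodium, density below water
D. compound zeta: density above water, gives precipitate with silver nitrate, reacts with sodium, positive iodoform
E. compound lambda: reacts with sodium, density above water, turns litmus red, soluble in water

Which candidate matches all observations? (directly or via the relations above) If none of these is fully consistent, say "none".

For each candidate, compare predicted effects to what was observed:
(A) compound kappa — does not account for inert to sodium
(B) compound gamma — soluble in water match; density below water match; positive iodoform match; UV-active match; inert to sodium miss
(C) compound theta — accounts for every observation (positive iodoform via UV-active → positive iodoform)
(D) compound zeta — fails on soluble in water, density below water, UV-active, inert to sodium (predicts density above water, not density below water; predicts reacts with sodium, not inert to sodium)
(E) compound lambda — fails on density below water, positive iodoform, UV-active, inert to sodium (predicts density above water, not density below water; predicts reacts with sodium, not inert to sodium)
Only (C) is consistent with every observation.

C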